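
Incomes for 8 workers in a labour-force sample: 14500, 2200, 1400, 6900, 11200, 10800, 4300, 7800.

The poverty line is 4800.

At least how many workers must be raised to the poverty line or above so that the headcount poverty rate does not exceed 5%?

3

Currently q = 3 of N = 8 are below the line (H = 0.375).
A headcount ratio of at most 5% allows at most ⌊0.05 × 8⌋ = 0 poor workers.
So at least 3 − 0 = 3 must be lifted.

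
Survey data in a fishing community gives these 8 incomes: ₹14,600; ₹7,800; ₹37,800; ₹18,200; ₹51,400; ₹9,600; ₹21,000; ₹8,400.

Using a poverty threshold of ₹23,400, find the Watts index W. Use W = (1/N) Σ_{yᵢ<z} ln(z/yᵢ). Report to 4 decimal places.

Incomes under z: ₹7,800, ₹8,400, ₹9,600, ₹14,600, ₹18,200, ₹21,000 (q = 6 of N = 8).
Log shortfalls: ln(23400/7800) = 1.0986; ln(23400/8400) = 1.0245; ln(23400/9600) = 0.8910; ln(23400/14600) = 0.4717; ln(23400/18200) = 0.2513; ln(23400/21000) = 0.1082.
W = 3.845332 / 8 = 0.4807.

0.4807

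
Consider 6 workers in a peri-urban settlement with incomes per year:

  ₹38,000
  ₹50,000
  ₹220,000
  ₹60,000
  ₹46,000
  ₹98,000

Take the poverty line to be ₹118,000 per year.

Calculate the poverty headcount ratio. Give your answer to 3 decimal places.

5 of the 6 workers have income below ₹118,000.
H = 5/6 = 0.833.

0.833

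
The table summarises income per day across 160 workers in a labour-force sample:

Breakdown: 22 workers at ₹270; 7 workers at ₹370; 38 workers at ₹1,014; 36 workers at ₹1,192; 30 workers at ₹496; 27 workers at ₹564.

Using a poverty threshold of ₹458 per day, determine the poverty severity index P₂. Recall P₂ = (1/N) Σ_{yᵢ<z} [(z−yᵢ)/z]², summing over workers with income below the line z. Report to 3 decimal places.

0.025

Poor units: 22×₹270, 7×₹370 (q = 29 of N = 160).
Gap ratios (z−y)/z: (458−270)/458 = 0.4105 (×22); (458−370)/458 = 0.1921 (×7).
Squared: 0.1685 (×22); 0.0369 (×7).
Sum = 3.965294; P₂ = 3.965294 / 160 = 0.025.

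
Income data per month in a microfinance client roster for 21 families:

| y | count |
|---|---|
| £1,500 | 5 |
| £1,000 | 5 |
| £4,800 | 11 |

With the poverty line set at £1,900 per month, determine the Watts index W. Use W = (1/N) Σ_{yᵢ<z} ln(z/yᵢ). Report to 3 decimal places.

Below z: 5×£1,000, 5×£1,500 (q = 10 of N = 21).
Log gaps: ln(1900/1000) = 0.6419 (×5); ln(1900/1500) = 0.2364 (×5).
W = 4.391213 / 21 = 0.209.

0.209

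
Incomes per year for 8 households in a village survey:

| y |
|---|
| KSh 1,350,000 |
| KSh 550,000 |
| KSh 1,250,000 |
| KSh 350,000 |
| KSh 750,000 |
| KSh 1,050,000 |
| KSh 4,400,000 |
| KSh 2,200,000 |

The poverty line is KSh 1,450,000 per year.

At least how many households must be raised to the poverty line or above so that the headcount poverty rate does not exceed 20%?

6 of the 8 households are poor, so H = 6/8 = 0.750.
A headcount ratio of at most 20% allows at most ⌊0.20 × 8⌋ = 1 poor households.
So at least 6 − 1 = 5 must be lifted.

5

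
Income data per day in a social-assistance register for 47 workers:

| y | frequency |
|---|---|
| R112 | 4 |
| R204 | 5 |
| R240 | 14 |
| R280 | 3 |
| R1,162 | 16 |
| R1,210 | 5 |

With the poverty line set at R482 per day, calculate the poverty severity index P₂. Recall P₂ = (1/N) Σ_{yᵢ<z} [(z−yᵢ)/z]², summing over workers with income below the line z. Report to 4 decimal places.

Incomes under z: 4×R112, 5×R204, 14×R240, 3×R280 (q = 26 of N = 47).
Relative gaps: (482−112)/482 = 0.7676 (×4); (482−204)/482 = 0.5768 (×5); (482−240)/482 = 0.5021 (×14); (482−280)/482 = 0.4191 (×3).
Squared: 0.5893 (×4); 0.3327 (×5); 0.2521 (×14); 0.1756 (×3).
Sum = 8.076342; P₂ = 8.076342 / 47 = 0.1718.

0.1718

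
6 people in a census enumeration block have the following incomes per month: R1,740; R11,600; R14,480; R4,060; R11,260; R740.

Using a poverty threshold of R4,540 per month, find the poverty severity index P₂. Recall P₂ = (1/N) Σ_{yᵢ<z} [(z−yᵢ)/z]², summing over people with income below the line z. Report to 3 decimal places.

0.182

Poor units: R740, R1,740, R4,060 (q = 3 of N = 6).
Shortfall ratios: (4540−740)/4540 = 0.8370; (4540−1740)/4540 = 0.6167; (4540−4060)/4540 = 0.1057.
Squared: 0.7006; 0.3804; 0.0112.
Sum = 1.092123; P₂ = 1.092123 / 6 = 0.182.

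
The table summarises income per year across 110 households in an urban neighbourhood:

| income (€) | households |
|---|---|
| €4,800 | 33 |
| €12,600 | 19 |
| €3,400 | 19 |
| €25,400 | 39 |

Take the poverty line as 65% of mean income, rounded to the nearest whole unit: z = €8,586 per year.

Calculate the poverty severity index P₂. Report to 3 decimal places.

0.121

Incomes under z: 19×€3,400, 33×€4,800 (q = 52 of N = 110).
Normalized shortfalls: (8586−3400)/8586 = 0.6040 (×19); (8586−4800)/8586 = 0.4410 (×33).
Squared: 0.3648 (×19); 0.1944 (×33).
Sum = 13.348083; P₂ = 13.348083 / 110 = 0.121.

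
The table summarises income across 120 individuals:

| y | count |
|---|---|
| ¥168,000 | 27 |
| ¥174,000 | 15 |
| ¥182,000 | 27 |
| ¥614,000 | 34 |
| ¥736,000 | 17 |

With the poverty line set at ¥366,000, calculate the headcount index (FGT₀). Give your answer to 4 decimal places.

69 of the 120 individuals have income below ¥366,000.
H = 69/120 = 0.5750.

0.5750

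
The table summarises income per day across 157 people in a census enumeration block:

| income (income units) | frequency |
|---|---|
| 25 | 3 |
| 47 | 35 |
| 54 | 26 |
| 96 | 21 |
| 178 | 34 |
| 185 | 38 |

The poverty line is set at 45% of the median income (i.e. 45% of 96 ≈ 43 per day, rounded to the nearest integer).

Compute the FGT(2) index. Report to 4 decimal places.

0.0033

Incomes under z: 3×25 (q = 3 of N = 157).
Shortfall ratios: (43−25)/43 = 0.4186 (×3).
Squared: 0.1752 (×3).
Sum = 0.525690; P₂ = 0.525690 / 157 = 0.0033.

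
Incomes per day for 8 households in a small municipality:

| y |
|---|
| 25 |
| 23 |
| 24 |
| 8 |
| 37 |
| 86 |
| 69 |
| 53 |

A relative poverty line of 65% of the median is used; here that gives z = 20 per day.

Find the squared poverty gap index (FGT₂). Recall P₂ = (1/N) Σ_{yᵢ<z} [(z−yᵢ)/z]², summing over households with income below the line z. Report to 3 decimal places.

Incomes under z: 8 (q = 1 of N = 8).
Gap ratios (z−y)/z: (20−8)/20 = 0.6000.
Squared: 0.3600.
Sum = 0.360000; P₂ = 0.360000 / 8 = 0.045.

0.045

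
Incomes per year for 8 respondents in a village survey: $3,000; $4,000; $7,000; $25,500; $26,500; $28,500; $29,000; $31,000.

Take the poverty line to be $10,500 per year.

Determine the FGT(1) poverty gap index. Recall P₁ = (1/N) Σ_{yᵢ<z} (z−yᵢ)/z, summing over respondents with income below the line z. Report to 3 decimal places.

0.208

Incomes under z: $3,000, $4,000, $7,000 (q = 3 of N = 8).
Relative gaps: (10500−3000)/10500 = 0.7143; (10500−4000)/10500 = 0.6190; (10500−7000)/10500 = 0.3333.
Sum of shortfalls = 1.666667; P₁ averages over all N: 1.666667 / 8 = 0.208.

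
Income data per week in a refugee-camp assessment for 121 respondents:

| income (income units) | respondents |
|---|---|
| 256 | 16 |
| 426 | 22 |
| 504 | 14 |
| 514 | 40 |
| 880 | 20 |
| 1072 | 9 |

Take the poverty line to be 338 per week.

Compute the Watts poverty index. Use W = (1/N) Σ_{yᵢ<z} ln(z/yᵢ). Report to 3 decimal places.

Below the line: 16×256 (q = 16 of N = 121).
Log gaps: ln(338/256) = 0.2779 (×16).
W = 4.445895 / 121 = 0.037.

0.037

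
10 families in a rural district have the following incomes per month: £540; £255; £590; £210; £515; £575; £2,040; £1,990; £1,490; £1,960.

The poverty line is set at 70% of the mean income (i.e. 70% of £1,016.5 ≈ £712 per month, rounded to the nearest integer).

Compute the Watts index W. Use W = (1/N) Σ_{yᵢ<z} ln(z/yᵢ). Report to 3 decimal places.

0.325

Below z: £210, £255, £515, £540, £575, £590 (q = 6 of N = 10).
ln(z/y) terms: ln(712/210) = 1.2210; ln(712/255) = 1.0268; ln(712/515) = 0.3239; ln(712/540) = 0.2765; ln(712/575) = 0.2137; ln(712/590) = 0.1880.
W = 3.249868 / 10 = 0.325.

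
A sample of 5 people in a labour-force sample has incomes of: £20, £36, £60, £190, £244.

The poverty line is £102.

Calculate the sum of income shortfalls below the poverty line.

Below z: £20, £36, £60 (q = 3 of N = 5).
Individual gaps: 102−20 = 82; 102−36 = 66; 102−60 = 42.
Aggregate gap = £190.

£190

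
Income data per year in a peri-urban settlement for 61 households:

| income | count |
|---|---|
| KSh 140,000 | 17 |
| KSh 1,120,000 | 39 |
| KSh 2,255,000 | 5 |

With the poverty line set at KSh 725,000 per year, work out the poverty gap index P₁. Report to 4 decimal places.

Below z: 17×KSh 140,000 (q = 17 of N = 61).
Relative gaps: (725000−140000)/725000 = 0.8069 (×17).
Sum of shortfalls = 13.717241; P₁ averages over all N: 13.717241 / 61 = 0.2249.

0.2249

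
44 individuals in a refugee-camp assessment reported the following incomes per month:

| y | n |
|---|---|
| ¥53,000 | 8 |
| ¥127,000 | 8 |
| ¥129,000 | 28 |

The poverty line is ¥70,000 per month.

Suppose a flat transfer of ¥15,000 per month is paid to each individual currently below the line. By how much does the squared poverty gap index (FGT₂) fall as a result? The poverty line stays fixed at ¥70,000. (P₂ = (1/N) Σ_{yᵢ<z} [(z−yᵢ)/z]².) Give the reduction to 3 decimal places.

Before: below the line — 8×¥53,000; squared poverty gap index (FGT₂) = 0.01072.
After the ¥15,000 transfer: below the line — 8×¥68,000; squared poverty gap index (FGT₂) = 0.00015.
Reduction = 0.01072 − 0.00015 = 0.011.

0.011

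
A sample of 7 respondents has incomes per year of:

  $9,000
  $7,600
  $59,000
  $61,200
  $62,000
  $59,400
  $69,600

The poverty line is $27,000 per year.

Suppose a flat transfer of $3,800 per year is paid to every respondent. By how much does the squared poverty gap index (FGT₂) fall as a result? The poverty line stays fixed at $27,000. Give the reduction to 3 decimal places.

0.050

Before: below the line — $7,600, $9,000; squared poverty gap index (FGT₂) = 0.13724.
After the $3,800 transfer: below the line — $11,400, $12,800; squared poverty gap index (FGT₂) = 0.08720.
Reduction = 0.13724 − 0.08720 = 0.050.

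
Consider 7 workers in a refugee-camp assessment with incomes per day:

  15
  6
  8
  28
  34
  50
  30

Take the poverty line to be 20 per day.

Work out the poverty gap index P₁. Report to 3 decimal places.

Poor units: 6, 8, 15 (q = 3 of N = 7).
Gap ratios (z−y)/z: (20−6)/20 = 0.7000; (20−8)/20 = 0.6000; (20−15)/20 = 0.2500.
Sum of shortfalls = 1.550000; P₁ averages over all N: 1.550000 / 7 = 0.221.

0.221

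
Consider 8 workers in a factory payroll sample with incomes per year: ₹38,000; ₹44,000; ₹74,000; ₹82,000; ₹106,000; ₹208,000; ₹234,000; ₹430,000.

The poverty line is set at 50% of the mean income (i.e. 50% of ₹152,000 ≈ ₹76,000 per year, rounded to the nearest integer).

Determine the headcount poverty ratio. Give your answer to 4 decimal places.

0.3750

3 of the 8 workers have income below ₹76,000.
H = 3/8 = 0.3750.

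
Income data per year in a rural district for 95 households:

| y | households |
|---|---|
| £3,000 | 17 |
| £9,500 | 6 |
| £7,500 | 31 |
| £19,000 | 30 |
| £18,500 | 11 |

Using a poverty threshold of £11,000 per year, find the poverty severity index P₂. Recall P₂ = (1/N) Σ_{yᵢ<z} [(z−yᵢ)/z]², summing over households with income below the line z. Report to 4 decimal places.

Below the line: 17×£3,000, 31×£7,500, 6×£9,500 (q = 54 of N = 95).
Gap ratios (z−y)/z: (11000−3000)/11000 = 0.7273 (×17); (11000−7500)/11000 = 0.3182 (×31); (11000−9500)/11000 = 0.1364 (×6).
Squared: 0.5289 (×17); 0.1012 (×31); 0.0186 (×6).
Sum = 12.241736; P₂ = 12.241736 / 95 = 0.1289.

0.1289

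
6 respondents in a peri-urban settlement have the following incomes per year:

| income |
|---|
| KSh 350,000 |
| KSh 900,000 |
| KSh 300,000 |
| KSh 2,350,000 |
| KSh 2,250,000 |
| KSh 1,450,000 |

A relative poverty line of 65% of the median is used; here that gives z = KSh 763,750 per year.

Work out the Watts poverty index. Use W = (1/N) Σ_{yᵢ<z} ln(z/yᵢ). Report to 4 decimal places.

Below the line: KSh 300,000, KSh 350,000 (q = 2 of N = 6).
Log shortfalls: ln(763750/300000) = 0.9345; ln(763750/350000) = 0.7803.
W = 1.714765 / 6 = 0.2858.

0.2858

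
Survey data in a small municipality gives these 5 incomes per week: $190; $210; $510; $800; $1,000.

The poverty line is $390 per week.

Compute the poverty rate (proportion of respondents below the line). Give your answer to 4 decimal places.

0.4000

2 of the 5 respondents have income below $390.
H = 2/5 = 0.4000.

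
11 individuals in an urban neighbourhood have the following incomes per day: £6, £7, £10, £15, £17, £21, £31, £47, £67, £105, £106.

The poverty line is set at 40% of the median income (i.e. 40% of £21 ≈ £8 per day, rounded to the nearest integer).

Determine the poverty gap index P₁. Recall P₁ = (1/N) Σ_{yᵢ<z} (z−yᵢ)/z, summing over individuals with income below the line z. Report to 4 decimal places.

0.0341

Incomes under z: £6, £7 (q = 2 of N = 11).
Relative gaps: (8−6)/8 = 0.2500; (8−7)/8 = 0.1250.
Sum of shortfalls = 0.375000; P₁ averages over all N: 0.375000 / 11 = 0.0341.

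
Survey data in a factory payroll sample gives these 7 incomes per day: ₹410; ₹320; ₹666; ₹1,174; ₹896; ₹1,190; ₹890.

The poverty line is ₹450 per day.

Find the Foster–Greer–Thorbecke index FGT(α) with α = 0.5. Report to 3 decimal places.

Poor units: ₹320, ₹410 (q = 2 of N = 7).
Shortfall ratios: (450−320)/450 = 0.2889; (450−410)/450 = 0.0889.
Raised to α = 0.5: 0.53748; 0.29814.
Sum = 0.835626; FGT(0.5) = 0.835626 / 7 = 0.119.

0.119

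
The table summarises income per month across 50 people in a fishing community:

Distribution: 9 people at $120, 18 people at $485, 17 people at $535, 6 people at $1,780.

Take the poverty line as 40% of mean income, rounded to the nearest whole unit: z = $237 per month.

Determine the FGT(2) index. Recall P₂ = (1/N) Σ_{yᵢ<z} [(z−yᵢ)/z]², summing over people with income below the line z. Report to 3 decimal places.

Incomes under z: 9×$120 (q = 9 of N = 50).
Shortfall ratios: (237−120)/237 = 0.4937 (×9).
Squared: 0.2437 (×9).
Sum = 2.193398; P₂ = 2.193398 / 50 = 0.044.

0.044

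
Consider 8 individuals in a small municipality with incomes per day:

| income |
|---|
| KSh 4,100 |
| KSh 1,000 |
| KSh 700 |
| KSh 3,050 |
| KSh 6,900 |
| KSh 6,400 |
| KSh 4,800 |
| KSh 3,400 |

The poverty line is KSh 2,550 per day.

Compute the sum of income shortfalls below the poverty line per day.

KSh 3,400

Poor units: KSh 700, KSh 1,000 (q = 2 of N = 8).
Individual gaps: 2550−700 = 1850; 2550−1000 = 1550.
Aggregate gap = KSh 3,400.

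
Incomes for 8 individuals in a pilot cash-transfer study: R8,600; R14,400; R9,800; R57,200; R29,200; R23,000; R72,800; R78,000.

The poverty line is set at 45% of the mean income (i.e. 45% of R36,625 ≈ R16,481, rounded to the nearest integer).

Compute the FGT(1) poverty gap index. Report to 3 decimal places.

Below the line: R8,600, R9,800, R14,400 (q = 3 of N = 8).
Normalized shortfalls: (16481−8600)/16481 = 0.4782; (16481−9800)/16481 = 0.4054; (16481−14400)/16481 = 0.1263.
Σ = 1.009830. Dividing by the full population N = 8 gives P₁ = 0.126.

0.126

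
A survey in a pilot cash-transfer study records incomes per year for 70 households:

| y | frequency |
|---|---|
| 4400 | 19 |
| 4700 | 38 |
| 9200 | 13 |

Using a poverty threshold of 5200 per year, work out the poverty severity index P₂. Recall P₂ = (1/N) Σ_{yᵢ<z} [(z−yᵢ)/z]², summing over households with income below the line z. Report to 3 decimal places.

Poor units: 19×4400, 38×4700 (q = 57 of N = 70).
Relative gaps: (5200−4400)/5200 = 0.1538 (×19); (5200−4700)/5200 = 0.0962 (×38).
Squared: 0.0237 (×19); 0.0092 (×38).
Sum = 0.801036; P₂ = 0.801036 / 70 = 0.011.

0.011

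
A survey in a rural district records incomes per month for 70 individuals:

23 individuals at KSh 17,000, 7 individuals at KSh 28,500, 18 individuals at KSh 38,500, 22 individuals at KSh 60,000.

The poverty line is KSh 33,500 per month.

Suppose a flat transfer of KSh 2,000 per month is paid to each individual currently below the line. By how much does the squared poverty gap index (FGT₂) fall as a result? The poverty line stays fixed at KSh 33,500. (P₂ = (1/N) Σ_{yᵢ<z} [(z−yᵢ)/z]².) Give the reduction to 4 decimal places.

0.0196

Before: below the line — 23×KSh 17,000, 7×KSh 28,500; squared poverty gap index (FGT₂) = 0.081937.
After the KSh 2,000 transfer: below the line — 23×KSh 19,000, 7×KSh 30,500; squared poverty gap index (FGT₂) = 0.062359.
Reduction = 0.081937 − 0.062359 = 0.0196.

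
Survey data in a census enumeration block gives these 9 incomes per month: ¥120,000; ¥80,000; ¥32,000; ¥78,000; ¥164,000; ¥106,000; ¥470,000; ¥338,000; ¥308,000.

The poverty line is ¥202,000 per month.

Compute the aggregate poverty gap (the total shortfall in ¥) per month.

¥632,000

Below the line: ¥32,000, ¥78,000, ¥80,000, ¥106,000, ¥120,000, ¥164,000 (q = 6 of N = 9).
Individual gaps: 202000−32000 = 170000; 202000−78000 = 124000; 202000−80000 = 122000; 202000−106000 = 96000; 202000−120000 = 82000; 202000−164000 = 38000.
Aggregate gap = ¥632,000.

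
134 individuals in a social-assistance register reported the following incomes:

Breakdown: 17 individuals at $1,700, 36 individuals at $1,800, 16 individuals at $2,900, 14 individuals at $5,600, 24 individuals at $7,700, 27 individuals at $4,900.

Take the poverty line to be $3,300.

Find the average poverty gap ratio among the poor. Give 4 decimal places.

Poor units: 17×$1,700, 36×$1,800, 16×$2,900 (q = 69 of N = 134).
Shortfall ratios (z−y)/z: 0.4848 (×17), 0.4545 (×36), 0.1212 (×16); sum = 26.545455.
The income-gap ratio divides by q (the poor only): 26.545455 / 69 = 0.3847.

0.3847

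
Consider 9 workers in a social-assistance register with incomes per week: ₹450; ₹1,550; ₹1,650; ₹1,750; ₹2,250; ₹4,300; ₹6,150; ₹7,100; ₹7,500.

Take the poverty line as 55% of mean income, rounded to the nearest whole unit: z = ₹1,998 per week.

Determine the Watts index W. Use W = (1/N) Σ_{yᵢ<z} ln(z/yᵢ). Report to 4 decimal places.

0.2298

Below the line: ₹450, ₹1,550, ₹1,650, ₹1,750 (q = 4 of N = 9).
Log gaps: ln(1998/450) = 1.4907; ln(1998/1550) = 0.2539; ln(1998/1650) = 0.1914; ln(1998/1750) = 0.1325.
W = 2.068448 / 9 = 0.2298.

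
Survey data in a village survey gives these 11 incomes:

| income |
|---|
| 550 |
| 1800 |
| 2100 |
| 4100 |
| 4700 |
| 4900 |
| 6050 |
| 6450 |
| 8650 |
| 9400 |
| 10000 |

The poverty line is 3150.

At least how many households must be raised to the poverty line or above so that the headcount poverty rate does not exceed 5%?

3

Currently q = 3 of N = 11 are below the line (H = 0.273).
A headcount ratio of at most 5% allows at most ⌊0.05 × 11⌋ = 0 poor households.
So at least 3 − 0 = 3 must be lifted.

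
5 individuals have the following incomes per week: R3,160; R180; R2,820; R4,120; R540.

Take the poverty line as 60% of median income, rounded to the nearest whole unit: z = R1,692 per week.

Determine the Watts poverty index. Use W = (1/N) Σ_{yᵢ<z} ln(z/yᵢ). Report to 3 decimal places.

0.677

Poor units: R180, R540 (q = 2 of N = 5).
Log shortfalls: ln(1692/180) = 2.2407; ln(1692/540) = 1.1421.
W = 3.382807 / 5 = 0.677.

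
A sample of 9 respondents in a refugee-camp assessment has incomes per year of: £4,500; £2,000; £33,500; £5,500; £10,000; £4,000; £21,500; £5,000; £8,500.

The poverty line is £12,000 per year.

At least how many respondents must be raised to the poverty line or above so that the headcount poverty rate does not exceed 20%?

7 of the 9 respondents are poor, so H = 7/9 = 0.778.
A headcount ratio of at most 20% allows at most ⌊0.20 × 9⌋ = 1 poor respondents.
So at least 7 − 1 = 6 must be lifted.

6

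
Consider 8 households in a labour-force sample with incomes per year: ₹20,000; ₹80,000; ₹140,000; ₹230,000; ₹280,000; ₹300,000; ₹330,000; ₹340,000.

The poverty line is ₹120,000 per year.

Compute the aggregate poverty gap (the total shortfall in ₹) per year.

Below z: ₹20,000, ₹80,000 (q = 2 of N = 8).
Individual gaps: 120000−20000 = 100000; 120000−80000 = 40000.
Aggregate gap = ₹140,000.

₹140,000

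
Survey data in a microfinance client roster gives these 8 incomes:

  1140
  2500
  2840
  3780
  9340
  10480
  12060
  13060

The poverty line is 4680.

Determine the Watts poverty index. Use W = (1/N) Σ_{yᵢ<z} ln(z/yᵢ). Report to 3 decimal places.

0.344

Below the line: 1140, 2500, 2840, 3780 (q = 4 of N = 8).
Log shortfalls: ln(4680/1140) = 1.4123; ln(4680/2500) = 0.6270; ln(4680/2840) = 0.4995; ln(4680/3780) = 0.2136.
W = 2.752345 / 8 = 0.344.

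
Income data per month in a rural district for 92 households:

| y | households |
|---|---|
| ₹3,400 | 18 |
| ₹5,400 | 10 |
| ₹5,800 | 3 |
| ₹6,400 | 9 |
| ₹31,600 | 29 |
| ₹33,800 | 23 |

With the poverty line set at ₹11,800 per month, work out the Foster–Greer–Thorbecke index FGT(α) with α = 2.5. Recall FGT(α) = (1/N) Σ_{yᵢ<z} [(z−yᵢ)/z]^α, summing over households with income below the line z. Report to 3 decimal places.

0.127

Below z: 18×₹3,400, 10×₹5,400, 3×₹5,800, 9×₹6,400 (q = 40 of N = 92).
Shortfall ratios: (11800−3400)/11800 = 0.7119 (×18); (11800−5400)/11800 = 0.5424 (×10); (11800−5800)/11800 = 0.5085 (×3); (11800−6400)/11800 = 0.4576 (×9).
Raised to α = 2.5: 0.42756 (×18); 0.21664 (×10); 0.18436 (×3); 0.14167 (×9).
Sum = 11.690565; FGT(2.5) = 11.690565 / 92 = 0.127.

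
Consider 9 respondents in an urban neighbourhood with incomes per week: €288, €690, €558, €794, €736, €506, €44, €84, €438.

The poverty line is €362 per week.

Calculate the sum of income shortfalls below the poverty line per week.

€670

Incomes under z: €44, €84, €288 (q = 3 of N = 9).
Individual gaps: 362−44 = 318; 362−84 = 278; 362−288 = 74.
Aggregate gap = €670.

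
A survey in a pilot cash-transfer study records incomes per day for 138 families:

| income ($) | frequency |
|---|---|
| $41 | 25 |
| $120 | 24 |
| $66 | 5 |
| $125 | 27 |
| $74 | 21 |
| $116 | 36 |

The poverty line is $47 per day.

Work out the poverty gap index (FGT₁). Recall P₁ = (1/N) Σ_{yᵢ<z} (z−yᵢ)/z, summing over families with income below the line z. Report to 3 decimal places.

Poor units: 25×$41 (q = 25 of N = 138).
Shortfall ratios: (47−41)/47 = 0.1277 (×25).
Sum of shortfalls = 3.191489; P₁ averages over all N: 3.191489 / 138 = 0.023.

0.023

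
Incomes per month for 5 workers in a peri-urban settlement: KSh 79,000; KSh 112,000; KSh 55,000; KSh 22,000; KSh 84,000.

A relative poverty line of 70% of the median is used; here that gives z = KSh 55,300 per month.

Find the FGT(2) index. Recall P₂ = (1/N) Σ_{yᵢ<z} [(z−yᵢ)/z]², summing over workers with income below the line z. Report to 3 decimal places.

0.073

Below z: KSh 22,000, KSh 55,000 (q = 2 of N = 5).
Shortfall ratios: (55300−22000)/55300 = 0.6022; (55300−55000)/55300 = 0.0054.
Squared: 0.3626; 0.0000.
Sum = 0.362638; P₂ = 0.362638 / 5 = 0.073.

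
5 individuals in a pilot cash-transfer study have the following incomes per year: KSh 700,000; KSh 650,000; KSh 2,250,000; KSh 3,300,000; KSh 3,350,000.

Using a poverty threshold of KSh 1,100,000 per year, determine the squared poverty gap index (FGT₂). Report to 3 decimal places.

0.060

Below the line: KSh 650,000, KSh 700,000 (q = 2 of N = 5).
Shortfall ratios: (1100000−650000)/1100000 = 0.4091; (1100000−700000)/1100000 = 0.3636.
Squared: 0.1674; 0.1322.
Sum = 0.299587; P₂ = 0.299587 / 5 = 0.060.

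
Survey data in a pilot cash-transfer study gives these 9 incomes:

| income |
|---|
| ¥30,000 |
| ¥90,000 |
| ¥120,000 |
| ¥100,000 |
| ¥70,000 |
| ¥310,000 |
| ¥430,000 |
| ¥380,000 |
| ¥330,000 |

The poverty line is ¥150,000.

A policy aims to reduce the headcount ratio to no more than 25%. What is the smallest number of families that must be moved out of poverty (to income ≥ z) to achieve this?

Currently q = 5 of N = 9 are below the line (H = 0.556).
A headcount ratio of at most 25% allows at most ⌊0.25 × 9⌋ = 2 poor families.
So at least 5 − 2 = 3 must be lifted.

3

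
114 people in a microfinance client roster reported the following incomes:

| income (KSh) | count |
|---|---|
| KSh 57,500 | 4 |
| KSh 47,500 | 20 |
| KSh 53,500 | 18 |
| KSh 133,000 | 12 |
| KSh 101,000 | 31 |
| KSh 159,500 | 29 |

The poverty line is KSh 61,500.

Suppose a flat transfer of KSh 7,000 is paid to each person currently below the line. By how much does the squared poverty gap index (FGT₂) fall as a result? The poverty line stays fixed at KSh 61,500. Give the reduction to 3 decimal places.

0.010

Before: below the line — 20×KSh 47,500, 18×KSh 53,500, 4×KSh 57,500; squared poverty gap index (FGT₂) = 0.01191.
After the KSh 7,000 transfer: below the line — 20×KSh 54,500, 18×KSh 60,500; squared poverty gap index (FGT₂) = 0.00231.
Reduction = 0.01191 − 0.00231 = 0.010.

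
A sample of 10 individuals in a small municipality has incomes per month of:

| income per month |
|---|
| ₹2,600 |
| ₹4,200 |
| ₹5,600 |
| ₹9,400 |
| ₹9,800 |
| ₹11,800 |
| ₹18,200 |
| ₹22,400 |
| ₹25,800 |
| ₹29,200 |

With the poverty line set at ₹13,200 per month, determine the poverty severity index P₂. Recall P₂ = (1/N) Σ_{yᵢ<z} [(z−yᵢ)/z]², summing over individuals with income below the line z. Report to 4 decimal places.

Poor units: ₹2,600, ₹4,200, ₹5,600, ₹9,400, ₹9,800, ₹11,800 (q = 6 of N = 10).
Shortfall ratios: (13200−2600)/13200 = 0.8030; (13200−4200)/13200 = 0.6818; (13200−5600)/13200 = 0.5758; (13200−9400)/13200 = 0.2879; (13200−9800)/13200 = 0.2576; (13200−11800)/13200 = 0.1061.
Squared: 0.6449; 0.4649; 0.3315; 0.0829; 0.0663; 0.0112.
Sum = 1.601699; P₂ = 1.601699 / 10 = 0.1602.

0.1602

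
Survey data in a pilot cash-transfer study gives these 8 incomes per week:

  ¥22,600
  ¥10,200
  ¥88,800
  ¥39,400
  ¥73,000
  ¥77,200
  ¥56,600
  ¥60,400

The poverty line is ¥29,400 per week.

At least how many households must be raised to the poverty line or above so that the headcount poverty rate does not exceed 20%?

1

Currently q = 2 of N = 8 are below the line (H = 0.250).
A headcount ratio of at most 20% allows at most ⌊0.20 × 8⌋ = 1 poor households.
So at least 2 − 1 = 1 must be lifted.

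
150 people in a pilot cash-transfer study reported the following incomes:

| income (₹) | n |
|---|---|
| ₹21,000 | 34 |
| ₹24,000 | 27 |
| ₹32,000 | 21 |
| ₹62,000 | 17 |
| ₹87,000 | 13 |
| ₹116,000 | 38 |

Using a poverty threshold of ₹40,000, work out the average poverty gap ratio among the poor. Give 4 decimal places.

0.3799

Below the line: 34×₹21,000, 27×₹24,000, 21×₹32,000 (q = 82 of N = 150).
Relative gaps: 0.4750 (×34), 0.4000 (×27), 0.2000 (×21); sum = 31.150000.
I averages over the q = 82 poor units only: 31.150000 / 82 = 0.3799.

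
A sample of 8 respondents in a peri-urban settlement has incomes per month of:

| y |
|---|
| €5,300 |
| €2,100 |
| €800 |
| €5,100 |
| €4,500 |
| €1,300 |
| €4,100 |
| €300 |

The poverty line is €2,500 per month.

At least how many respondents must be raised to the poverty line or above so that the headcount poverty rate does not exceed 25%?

Currently q = 4 of N = 8 are below the line (H = 0.500).
A headcount ratio of at most 25% allows at most ⌊0.25 × 8⌋ = 2 poor respondents.
So at least 4 − 2 = 2 must be lifted.

2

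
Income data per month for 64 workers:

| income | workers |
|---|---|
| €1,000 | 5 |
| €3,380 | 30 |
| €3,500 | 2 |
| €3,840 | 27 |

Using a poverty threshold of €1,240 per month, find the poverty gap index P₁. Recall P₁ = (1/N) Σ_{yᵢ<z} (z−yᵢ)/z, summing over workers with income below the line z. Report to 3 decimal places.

Incomes under z: 5×€1,000 (q = 5 of N = 64).
Relative gaps: (1240−1000)/1240 = 0.1935 (×5).
Σ = 0.967742. Dividing by the full population N = 64 gives P₁ = 0.015.

0.015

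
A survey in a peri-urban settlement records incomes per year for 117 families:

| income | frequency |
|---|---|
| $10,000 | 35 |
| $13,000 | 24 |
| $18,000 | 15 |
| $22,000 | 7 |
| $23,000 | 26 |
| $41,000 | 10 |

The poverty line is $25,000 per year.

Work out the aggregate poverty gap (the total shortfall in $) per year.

$991,000

Poor units: 35×$10,000, 24×$13,000, 15×$18,000, 7×$22,000, 26×$23,000 (q = 107 of N = 117).
Individual gaps: 35×(25000−10000) = 525000; 24×(25000−13000) = 288000; 15×(25000−18000) = 105000; 7×(25000−22000) = 21000; 26×(25000−23000) = 52000.
Aggregate gap = $991,000.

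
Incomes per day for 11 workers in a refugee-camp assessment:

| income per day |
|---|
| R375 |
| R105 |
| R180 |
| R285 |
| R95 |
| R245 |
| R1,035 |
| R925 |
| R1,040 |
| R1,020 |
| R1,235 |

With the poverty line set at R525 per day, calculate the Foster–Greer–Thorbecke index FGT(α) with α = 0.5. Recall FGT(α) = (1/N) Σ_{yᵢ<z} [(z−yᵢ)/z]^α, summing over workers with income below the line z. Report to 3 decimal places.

0.414

Below z: R95, R105, R180, R245, R285, R375 (q = 6 of N = 11).
Normalized shortfalls: (525−95)/525 = 0.8190; (525−105)/525 = 0.8000; (525−180)/525 = 0.6571; (525−245)/525 = 0.5333; (525−285)/525 = 0.4571; (525−375)/525 = 0.2857.
Raised to α = 0.5: 0.90501; 0.89443; 0.81064; 0.73030; 0.67612; 0.53452.
Sum = 4.551026; FGT(0.5) = 4.551026 / 11 = 0.414.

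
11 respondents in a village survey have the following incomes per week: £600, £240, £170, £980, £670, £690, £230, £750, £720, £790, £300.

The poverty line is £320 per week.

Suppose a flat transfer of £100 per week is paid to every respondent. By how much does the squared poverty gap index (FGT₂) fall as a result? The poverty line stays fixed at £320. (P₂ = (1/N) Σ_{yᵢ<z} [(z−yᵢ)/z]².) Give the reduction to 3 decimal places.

Before: below the line — £170, £230, £240, £300; squared poverty gap index (FGT₂) = 0.03320.
After the £100 transfer: below the line — £270; squared poverty gap index (FGT₂) = 0.00222.
Reduction = 0.03320 − 0.00222 = 0.031.

0.031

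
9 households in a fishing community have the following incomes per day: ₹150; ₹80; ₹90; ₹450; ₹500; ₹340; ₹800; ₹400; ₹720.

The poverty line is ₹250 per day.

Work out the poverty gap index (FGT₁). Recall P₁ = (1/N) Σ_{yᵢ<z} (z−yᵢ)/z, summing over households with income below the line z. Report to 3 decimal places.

0.191

Below the line: ₹80, ₹90, ₹150 (q = 3 of N = 9).
Gap ratios (z−y)/z: (250−80)/250 = 0.6800; (250−90)/250 = 0.6400; (250−150)/250 = 0.4000.
Sum of shortfalls = 1.720000; P₁ averages over all N: 1.720000 / 9 = 0.191.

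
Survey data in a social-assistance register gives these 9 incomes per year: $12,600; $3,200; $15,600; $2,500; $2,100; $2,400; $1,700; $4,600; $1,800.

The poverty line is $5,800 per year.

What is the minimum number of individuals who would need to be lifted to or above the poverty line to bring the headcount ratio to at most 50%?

3

7 of the 9 individuals are poor, so H = 7/9 = 0.778.
A headcount ratio of at most 50% allows at most ⌊0.50 × 9⌋ = 4 poor individuals.
So at least 7 − 4 = 3 must be lifted.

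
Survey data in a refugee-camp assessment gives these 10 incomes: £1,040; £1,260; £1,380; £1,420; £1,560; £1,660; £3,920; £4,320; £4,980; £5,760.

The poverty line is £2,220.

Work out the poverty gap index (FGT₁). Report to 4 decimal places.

0.2252

Incomes under z: £1,040, £1,260, £1,380, £1,420, £1,560, £1,660 (q = 6 of N = 10).
Gap ratios (z−y)/z: (2220−1040)/2220 = 0.5315; (2220−1260)/2220 = 0.4324; (2220−1380)/2220 = 0.3784; (2220−1420)/2220 = 0.3604; (2220−1560)/2220 = 0.2973; (2220−1660)/2220 = 0.2523.
Sum of shortfalls = 2.252252; P₁ averages over all N: 2.252252 / 10 = 0.2252.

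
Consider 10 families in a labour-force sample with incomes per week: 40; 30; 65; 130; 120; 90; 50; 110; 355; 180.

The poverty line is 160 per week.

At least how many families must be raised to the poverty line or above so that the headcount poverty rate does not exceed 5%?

8

8 of the 10 families are poor, so H = 8/10 = 0.800.
A headcount ratio of at most 5% allows at most ⌊0.05 × 10⌋ = 0 poor families.
So at least 8 − 0 = 8 must be lifted.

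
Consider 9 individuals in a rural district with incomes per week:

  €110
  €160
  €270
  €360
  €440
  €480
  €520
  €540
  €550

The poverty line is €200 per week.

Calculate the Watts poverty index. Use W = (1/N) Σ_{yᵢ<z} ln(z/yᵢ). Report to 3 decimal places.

0.091

Below the line: €110, €160 (q = 2 of N = 9).
Log gaps: ln(200/110) = 0.5978; ln(200/160) = 0.2231.
W = 0.820981 / 9 = 0.091.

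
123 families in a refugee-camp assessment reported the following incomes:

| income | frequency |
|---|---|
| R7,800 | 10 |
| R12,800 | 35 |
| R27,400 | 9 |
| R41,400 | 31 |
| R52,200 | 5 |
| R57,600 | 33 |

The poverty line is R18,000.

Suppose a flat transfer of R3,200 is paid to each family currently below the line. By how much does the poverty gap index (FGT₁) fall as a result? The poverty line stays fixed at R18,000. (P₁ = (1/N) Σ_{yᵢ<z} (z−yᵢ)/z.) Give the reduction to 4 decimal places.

Before: below the line — 10×R7,800, 35×R12,800; poverty gap index (FGT₁) = 0.128275.
After the R3,200 transfer: below the line — 10×R11,000, 35×R16,000; poverty gap index (FGT₁) = 0.063234.
Reduction = 0.128275 − 0.063234 = 0.0650.

0.0650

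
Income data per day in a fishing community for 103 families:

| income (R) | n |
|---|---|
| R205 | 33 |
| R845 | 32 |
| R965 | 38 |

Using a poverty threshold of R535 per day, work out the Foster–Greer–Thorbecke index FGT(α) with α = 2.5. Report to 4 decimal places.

Below z: 33×R205 (q = 33 of N = 103).
Gap ratios (z−y)/z: (535−205)/535 = 0.6168 (×33).
Raised to α = 2.5: 0.29881 (×33).
Sum = 9.860850; FGT(2.5) = 9.860850 / 103 = 0.0957.

0.0957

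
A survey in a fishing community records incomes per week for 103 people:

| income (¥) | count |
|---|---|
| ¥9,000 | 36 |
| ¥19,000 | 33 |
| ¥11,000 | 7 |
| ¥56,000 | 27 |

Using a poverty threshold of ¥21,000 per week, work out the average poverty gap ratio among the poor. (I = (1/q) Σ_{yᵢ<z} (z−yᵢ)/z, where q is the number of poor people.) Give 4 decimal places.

0.3559

Incomes under z: 36×¥9,000, 7×¥11,000, 33×¥19,000 (q = 76 of N = 103).
Relative gaps: 0.5714 (×36), 0.4762 (×7), 0.0952 (×33); sum = 27.047619.
The income-gap ratio divides by q (the poor only): 27.047619 / 76 = 0.3559.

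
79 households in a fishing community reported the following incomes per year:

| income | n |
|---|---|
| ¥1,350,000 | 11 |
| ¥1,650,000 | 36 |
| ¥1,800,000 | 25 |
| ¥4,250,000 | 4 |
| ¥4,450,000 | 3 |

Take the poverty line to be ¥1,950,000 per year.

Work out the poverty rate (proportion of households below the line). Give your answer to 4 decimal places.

72 of the 79 households have income below ¥1,950,000.
H = 72/79 = 0.9114.

0.9114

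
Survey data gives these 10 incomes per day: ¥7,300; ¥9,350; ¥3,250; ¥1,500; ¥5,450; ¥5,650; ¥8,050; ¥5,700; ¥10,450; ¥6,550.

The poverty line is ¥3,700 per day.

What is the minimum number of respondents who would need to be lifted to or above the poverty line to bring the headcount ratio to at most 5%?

2 of the 10 respondents are poor, so H = 2/10 = 0.200.
A headcount ratio of at most 5% allows at most ⌊0.05 × 10⌋ = 0 poor respondents.
So at least 2 − 0 = 2 must be lifted.

2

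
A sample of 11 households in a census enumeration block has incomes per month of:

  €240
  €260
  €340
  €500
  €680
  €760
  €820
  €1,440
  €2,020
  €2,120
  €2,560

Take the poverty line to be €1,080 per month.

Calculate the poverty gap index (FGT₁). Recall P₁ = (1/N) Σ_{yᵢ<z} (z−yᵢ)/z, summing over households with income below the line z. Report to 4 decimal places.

Incomes under z: €240, €260, €340, €500, €680, €760, €820 (q = 7 of N = 11).
Normalized shortfalls: (1080−240)/1080 = 0.7778; (1080−260)/1080 = 0.7593; (1080−340)/1080 = 0.6852; (1080−500)/1080 = 0.5370; (1080−680)/1080 = 0.3704; (1080−760)/1080 = 0.2963; (1080−820)/1080 = 0.2407.
Σ = 3.666667. Dividing by the full population N = 11 gives P₁ = 0.3333.

0.3333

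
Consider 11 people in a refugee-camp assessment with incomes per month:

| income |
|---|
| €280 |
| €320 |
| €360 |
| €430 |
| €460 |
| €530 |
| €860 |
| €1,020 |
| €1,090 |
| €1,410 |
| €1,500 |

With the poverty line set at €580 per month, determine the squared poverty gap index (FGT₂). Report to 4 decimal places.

Poor units: €280, €320, €360, €430, €460, €530 (q = 6 of N = 11).
Normalized shortfalls: (580−280)/580 = 0.5172; (580−320)/580 = 0.4483; (580−360)/580 = 0.3793; (580−430)/580 = 0.2586; (580−460)/580 = 0.2069; (580−530)/580 = 0.0862.
Squared: 0.2675; 0.2010; 0.1439; 0.0669; 0.0428; 0.0074.
Sum = 0.729489; P₂ = 0.729489 / 11 = 0.0663.

0.0663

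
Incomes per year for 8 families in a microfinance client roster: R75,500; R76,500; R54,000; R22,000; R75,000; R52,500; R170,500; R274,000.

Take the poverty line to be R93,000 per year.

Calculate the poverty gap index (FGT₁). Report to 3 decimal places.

Below z: R22,000, R52,500, R54,000, R75,000, R75,500, R76,500 (q = 6 of N = 8).
Gap ratios (z−y)/z: (93000−22000)/93000 = 0.7634; (93000−52500)/93000 = 0.4355; (93000−54000)/93000 = 0.4194; (93000−75000)/93000 = 0.1935; (93000−75500)/93000 = 0.1882; (93000−76500)/93000 = 0.1774.
Sum of shortfalls = 2.177419; P₁ averages over all N: 2.177419 / 8 = 0.272.

0.272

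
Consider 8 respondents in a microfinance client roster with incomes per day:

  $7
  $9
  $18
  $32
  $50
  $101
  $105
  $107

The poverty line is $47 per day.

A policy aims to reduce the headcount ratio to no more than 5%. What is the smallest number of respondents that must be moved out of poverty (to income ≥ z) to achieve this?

4

4 of the 8 respondents are poor, so H = 4/8 = 0.500.
A headcount ratio of at most 5% allows at most ⌊0.05 × 8⌋ = 0 poor respondents.
So at least 4 − 0 = 4 must be lifted.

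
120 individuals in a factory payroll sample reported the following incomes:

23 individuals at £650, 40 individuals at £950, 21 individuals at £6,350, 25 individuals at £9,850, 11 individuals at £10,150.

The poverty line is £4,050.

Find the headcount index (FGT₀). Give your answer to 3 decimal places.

63 of the 120 individuals have income below £4,050.
H = 63/120 = 0.525.

0.525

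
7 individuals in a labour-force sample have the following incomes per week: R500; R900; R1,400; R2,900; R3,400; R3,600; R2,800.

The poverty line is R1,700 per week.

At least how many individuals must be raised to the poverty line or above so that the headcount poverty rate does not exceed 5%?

3

Currently q = 3 of N = 7 are below the line (H = 0.429).
A headcount ratio of at most 5% allows at most ⌊0.05 × 7⌋ = 0 poor individuals.
So at least 3 − 0 = 3 must be lifted.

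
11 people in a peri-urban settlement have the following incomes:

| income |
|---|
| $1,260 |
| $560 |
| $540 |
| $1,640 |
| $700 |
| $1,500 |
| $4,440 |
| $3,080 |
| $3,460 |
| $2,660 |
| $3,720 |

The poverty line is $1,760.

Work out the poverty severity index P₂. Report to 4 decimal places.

Incomes under z: $540, $560, $700, $1,260, $1,500, $1,640 (q = 6 of N = 11).
Normalized shortfalls: (1760−540)/1760 = 0.6932; (1760−560)/1760 = 0.6818; (1760−700)/1760 = 0.6023; (1760−1260)/1760 = 0.2841; (1760−1500)/1760 = 0.1477; (1760−1640)/1760 = 0.0682.
Squared: 0.4805; 0.4649; 0.3627; 0.0807; 0.0218; 0.0046.
Sum = 1.415289; P₂ = 1.415289 / 11 = 0.1287.

0.1287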